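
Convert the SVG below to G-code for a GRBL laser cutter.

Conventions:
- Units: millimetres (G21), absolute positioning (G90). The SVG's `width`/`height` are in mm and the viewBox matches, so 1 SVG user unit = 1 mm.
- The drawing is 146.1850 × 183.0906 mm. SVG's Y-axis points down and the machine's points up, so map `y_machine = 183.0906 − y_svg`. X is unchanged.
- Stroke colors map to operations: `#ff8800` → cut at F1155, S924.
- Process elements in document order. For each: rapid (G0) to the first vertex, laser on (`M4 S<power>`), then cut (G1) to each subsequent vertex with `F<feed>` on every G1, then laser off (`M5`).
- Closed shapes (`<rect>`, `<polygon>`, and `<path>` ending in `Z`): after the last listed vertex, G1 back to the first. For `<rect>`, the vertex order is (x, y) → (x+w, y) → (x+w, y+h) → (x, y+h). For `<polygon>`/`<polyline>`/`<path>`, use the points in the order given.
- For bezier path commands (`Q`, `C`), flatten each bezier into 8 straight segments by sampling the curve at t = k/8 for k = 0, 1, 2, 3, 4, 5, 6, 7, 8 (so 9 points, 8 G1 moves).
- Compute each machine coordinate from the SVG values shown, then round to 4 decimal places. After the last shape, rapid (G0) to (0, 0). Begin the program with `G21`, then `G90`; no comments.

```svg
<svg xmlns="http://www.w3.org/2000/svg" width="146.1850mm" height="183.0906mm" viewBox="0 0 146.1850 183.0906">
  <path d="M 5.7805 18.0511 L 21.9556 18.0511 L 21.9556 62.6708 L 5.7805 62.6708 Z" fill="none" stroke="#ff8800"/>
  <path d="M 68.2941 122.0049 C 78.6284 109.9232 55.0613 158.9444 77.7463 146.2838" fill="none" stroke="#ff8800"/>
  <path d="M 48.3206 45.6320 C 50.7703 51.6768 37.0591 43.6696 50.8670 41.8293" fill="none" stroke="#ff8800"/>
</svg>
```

1 u = 1 mm; y_m = 183.0906 − y.

[1] `<path>` rectangle, #ff8800→cut S924 F1155: (5.7805,165.0395) → (21.9556,165.0395) → (21.9556,120.4198) → (5.7805,120.4198) → (5.7805,165.0395) (closed)

[2] `<path>` cubic bezier, #ff8800→cut S924 F1155: (68.2941,61.0857) → (70.7369,62.9920) → (70.9407,60.6087) → (69.8449,55.3748) → (68.3887,48.7292) → (67.5114,42.1107) → (68.1524,36.9582) → (71.2509,34.7106) → (77.7463,36.8068)

[3] `<path>` cubic bezier, #ff8800→cut S924 F1155: (48.3206,137.4586) → (48.5670,135.8110) → (47.8102,135.2438) → (46.5621,135.5202) → (45.3345,136.4030) → (44.6393,137.6555) → (44.9884,139.0407) → (46.8937,140.3216) → (50.8670,141.2613)

G21
G90
G0 X5.7805 Y165.0395
M4 S924
G1 X21.9556 Y165.0395 F1155
G1 X21.9556 Y120.4198 F1155
G1 X5.7805 Y120.4198 F1155
G1 X5.7805 Y165.0395 F1155
M5
G0 X68.2941 Y61.0857
M4 S924
G1 X70.7369 Y62.9920 F1155
G1 X70.9407 Y60.6087 F1155
G1 X69.8449 Y55.3748 F1155
G1 X68.3887 Y48.7292 F1155
G1 X67.5114 Y42.1107 F1155
G1 X68.1524 Y36.9582 F1155
G1 X71.2509 Y34.7106 F1155
G1 X77.7463 Y36.8068 F1155
M5
G0 X48.3206 Y137.4586
M4 S924
G1 X48.5670 Y135.8110 F1155
G1 X47.8102 Y135.2438 F1155
G1 X46.5621 Y135.5202 F1155
G1 X45.3345 Y136.4030 F1155
G1 X44.6393 Y137.6555 F1155
G1 X44.9884 Y139.0407 F1155
G1 X46.8937 Y140.3216 F1155
G1 X50.8670 Y141.2613 F1155
M5
G0 X0.0000 Y0.0000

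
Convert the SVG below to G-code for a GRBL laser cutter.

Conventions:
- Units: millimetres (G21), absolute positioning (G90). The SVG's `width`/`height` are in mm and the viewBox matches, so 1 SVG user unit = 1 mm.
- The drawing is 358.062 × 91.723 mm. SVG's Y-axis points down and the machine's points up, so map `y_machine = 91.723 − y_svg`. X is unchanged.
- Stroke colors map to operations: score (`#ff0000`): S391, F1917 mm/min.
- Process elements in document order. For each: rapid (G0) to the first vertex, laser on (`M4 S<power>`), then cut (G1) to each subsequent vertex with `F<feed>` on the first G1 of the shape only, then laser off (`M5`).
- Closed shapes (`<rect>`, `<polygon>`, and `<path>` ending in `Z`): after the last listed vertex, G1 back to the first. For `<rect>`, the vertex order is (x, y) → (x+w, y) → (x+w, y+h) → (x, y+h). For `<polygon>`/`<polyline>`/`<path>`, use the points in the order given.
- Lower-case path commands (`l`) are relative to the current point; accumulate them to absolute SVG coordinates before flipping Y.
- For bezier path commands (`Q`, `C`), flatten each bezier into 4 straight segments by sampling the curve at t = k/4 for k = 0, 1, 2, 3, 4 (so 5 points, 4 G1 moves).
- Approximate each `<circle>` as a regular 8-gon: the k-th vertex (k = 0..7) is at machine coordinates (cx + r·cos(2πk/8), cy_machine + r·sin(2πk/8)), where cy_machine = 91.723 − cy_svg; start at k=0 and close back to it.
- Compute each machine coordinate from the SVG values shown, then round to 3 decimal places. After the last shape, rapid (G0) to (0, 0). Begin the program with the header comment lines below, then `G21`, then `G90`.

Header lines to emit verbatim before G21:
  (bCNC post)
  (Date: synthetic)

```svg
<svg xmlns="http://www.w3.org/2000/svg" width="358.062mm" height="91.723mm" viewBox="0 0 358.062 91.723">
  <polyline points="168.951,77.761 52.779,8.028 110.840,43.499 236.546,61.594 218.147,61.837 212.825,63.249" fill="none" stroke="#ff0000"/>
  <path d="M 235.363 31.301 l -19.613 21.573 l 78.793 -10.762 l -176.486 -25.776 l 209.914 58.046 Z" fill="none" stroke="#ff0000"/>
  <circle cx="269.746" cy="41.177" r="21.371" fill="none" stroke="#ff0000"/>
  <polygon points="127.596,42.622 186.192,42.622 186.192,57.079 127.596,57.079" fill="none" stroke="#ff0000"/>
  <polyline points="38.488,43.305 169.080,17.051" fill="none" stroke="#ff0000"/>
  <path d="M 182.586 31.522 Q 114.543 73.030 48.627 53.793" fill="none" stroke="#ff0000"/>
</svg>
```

viewBox `0 0 358.062 91.723` with mm width/height → 1 unit = 1 mm. Flip: y_m = 91.723 − y_svg.

**Shape 1** — `<polyline>` open polyline, stroke `#ff0000` → score (S391, F1917). Machine vertices: (168.951,13.962) → (52.779,83.695) → (110.840,48.224) → (236.546,30.129) → (218.147,29.886) → (212.825,28.474). Open path.

**Shape 2** — `<path>` closed polygon, stroke `#ff0000` → score (S391, F1917). Machine vertices: (235.363,60.422) → (215.750,38.849) → (294.543,49.611) → (118.057,75.387) → (327.971,17.341) → (235.363,60.422). Closed: final G1 returns to the first vertex.

**Shape 3** — `<circle>` circle, stroke `#ff0000` → score (S391, F1917). Machine vertices: (291.117,50.546) → (284.858,65.658) → (269.746,71.917) → (254.634,65.658) → (248.375,50.546) → (254.634,35.434) → (269.746,29.175) → (284.858,35.434) → (291.117,50.546). Closed: final G1 returns to the first vertex.

**Shape 4** — `<polygon>` rectangle, stroke `#ff0000` → score (S391, F1917). Machine vertices: (127.596,49.101) → (186.192,49.101) → (186.192,34.644) → (127.596,34.644) → (127.596,49.101). Closed: final G1 returns to the first vertex.

**Shape 5** — `<polyline>` line segment, stroke `#ff0000` → score (S391, F1917). Machine vertices: (38.488,48.418) → (169.080,74.672). Open path.

**Shape 6** — `<path>` quadratic bezier, stroke `#ff0000` → score (S391, F1917). Control points (SVG): P0=(182.586,31.522), P1=(114.543,73.030), P2=(48.627,53.793); sampled at t=k/4. Machine vertices: (182.586,60.201) → (148.697,43.244) → (115.075,33.879) → (81.718,32.108) → (48.627,37.930). Open path.

(bCNC post)
(Date: synthetic)
G21
G90
G0 X168.951 Y13.962
M4 S391
G1 X52.779 Y83.695 F1917
G1 X110.840 Y48.224
G1 X236.546 Y30.129
G1 X218.147 Y29.886
G1 X212.825 Y28.474
M5
G0 X235.363 Y60.422
M4 S391
G1 X215.750 Y38.849 F1917
G1 X294.543 Y49.611
G1 X118.057 Y75.387
G1 X327.971 Y17.341
G1 X235.363 Y60.422
M5
G0 X291.117 Y50.546
M4 S391
G1 X284.858 Y65.658 F1917
G1 X269.746 Y71.917
G1 X254.634 Y65.658
G1 X248.375 Y50.546
G1 X254.634 Y35.434
G1 X269.746 Y29.175
G1 X284.858 Y35.434
G1 X291.117 Y50.546
M5
G0 X127.596 Y49.101
M4 S391
G1 X186.192 Y49.101 F1917
G1 X186.192 Y34.644
G1 X127.596 Y34.644
G1 X127.596 Y49.101
M5
G0 X38.488 Y48.418
M4 S391
G1 X169.080 Y74.672 F1917
M5
G0 X182.586 Y60.201
M4 S391
G1 X148.697 Y43.244 F1917
G1 X115.075 Y33.879
G1 X81.718 Y32.108
G1 X48.627 Y37.930
M5
G0 X0.000 Y0.000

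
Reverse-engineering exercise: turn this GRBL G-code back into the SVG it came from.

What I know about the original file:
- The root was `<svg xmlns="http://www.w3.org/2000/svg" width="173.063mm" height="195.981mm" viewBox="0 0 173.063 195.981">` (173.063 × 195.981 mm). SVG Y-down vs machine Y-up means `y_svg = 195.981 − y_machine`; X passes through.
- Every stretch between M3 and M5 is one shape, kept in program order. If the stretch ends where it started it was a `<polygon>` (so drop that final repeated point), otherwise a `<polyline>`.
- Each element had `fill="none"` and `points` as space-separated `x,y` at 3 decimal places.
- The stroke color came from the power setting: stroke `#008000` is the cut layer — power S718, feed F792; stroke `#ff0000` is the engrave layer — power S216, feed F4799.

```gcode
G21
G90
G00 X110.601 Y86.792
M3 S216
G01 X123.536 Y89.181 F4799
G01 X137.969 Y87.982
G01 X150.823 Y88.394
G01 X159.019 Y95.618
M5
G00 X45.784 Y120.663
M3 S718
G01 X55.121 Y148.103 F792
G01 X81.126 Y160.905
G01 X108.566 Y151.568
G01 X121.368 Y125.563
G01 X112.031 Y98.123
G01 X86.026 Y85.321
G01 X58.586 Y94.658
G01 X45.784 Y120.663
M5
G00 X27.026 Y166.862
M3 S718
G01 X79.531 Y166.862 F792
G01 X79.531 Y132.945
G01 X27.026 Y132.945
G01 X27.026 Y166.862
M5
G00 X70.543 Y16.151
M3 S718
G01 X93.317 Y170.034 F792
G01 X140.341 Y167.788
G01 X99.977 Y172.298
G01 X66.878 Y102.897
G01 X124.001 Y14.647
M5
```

Machine Y-up, SVG Y-down with viewBox height 195.981, so y_svg = 195.981 − y_machine; X carries over.

Run 1: the run's S216 means `#ff0000` (engrave). The run is open, so emit a `<polyline>` with points (Y-flipped): 110.601,109.189 123.536,106.800 137.969,107.999 150.823,107.587 159.019,100.363.

Run 2: power S718 maps to stroke `#008000` (cut). The run returns to its start, so emit a `<polygon>` with points (Y-flipped): 45.784,75.318 55.121,47.878 81.126,35.076 108.566,44.413 121.368,70.418 112.031,97.858 86.026,110.660 58.586,101.323.

Run 3: power S718 maps to stroke `#008000` (cut). The run returns to its start, so emit a `<polygon>` with points (Y-flipped): 27.026,29.119 79.531,29.119 79.531,63.036 27.026,63.036.

Run 4: the run's S718 means `#008000` (cut). The run is open, so emit a `<polyline>` with points (Y-flipped): 70.543,179.830 93.317,25.947 140.341,28.193 99.977,23.683 66.878,93.084 124.001,181.334.

<svg xmlns="http://www.w3.org/2000/svg" width="173.063mm" height="195.981mm" viewBox="0 0 173.063 195.981">
  <polyline points="110.601,109.189 123.536,106.800 137.969,107.999 150.823,107.587 159.019,100.363" fill="none" stroke="#ff0000"/>
  <polygon points="45.784,75.318 55.121,47.878 81.126,35.076 108.566,44.413 121.368,70.418 112.031,97.858 86.026,110.660 58.586,101.323" fill="none" stroke="#008000"/>
  <polygon points="27.026,29.119 79.531,29.119 79.531,63.036 27.026,63.036" fill="none" stroke="#008000"/>
  <polyline points="70.543,179.830 93.317,25.947 140.341,28.193 99.977,23.683 66.878,93.084 124.001,181.334" fill="none" stroke="#008000"/>
</svg>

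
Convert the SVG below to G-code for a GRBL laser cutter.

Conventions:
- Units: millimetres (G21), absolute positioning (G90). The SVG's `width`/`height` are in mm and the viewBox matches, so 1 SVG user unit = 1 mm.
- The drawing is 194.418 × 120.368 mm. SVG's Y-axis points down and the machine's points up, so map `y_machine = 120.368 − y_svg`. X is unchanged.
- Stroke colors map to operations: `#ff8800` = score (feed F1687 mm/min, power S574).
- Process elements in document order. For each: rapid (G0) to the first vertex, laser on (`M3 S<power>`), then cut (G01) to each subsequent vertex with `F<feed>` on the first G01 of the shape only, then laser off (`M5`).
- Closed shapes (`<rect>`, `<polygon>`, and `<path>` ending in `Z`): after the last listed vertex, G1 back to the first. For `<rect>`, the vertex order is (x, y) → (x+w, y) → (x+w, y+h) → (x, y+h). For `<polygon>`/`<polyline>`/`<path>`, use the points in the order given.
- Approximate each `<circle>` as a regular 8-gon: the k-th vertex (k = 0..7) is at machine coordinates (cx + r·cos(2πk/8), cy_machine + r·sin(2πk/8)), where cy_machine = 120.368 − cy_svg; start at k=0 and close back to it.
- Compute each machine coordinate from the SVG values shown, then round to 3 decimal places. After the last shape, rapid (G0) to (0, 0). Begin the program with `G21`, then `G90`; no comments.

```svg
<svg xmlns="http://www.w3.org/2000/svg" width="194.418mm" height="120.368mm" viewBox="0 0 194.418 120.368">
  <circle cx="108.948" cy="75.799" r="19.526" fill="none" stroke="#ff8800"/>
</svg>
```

Since the viewBox matches the mm dimensions, user units are millimetres directly. The only transform is the Y-flip y_m = 120.368 − y_svg.

Shape 1 is a circle drawn with `<circle>`. Its stroke #ff8800 means score at S574, F1687. After flipping Y the toolpath is (128.474,44.569) → (122.755,58.376) → (108.948,64.095) → (95.141,58.376) → (89.422,44.569) → (95.141,30.762) → (108.948,25.043) → (122.755,30.762) → (128.474,44.569), returning to the start.

G21
G90
G0 X128.474 Y44.569
M3 S574
G01 X122.755 Y58.376 F1687
G01 X108.948 Y64.095
G01 X95.141 Y58.376
G01 X89.422 Y44.569
G01 X95.141 Y30.762
G01 X108.948 Y25.043
G01 X122.755 Y30.762
G01 X128.474 Y44.569
M5
G0 X0.000 Y0.000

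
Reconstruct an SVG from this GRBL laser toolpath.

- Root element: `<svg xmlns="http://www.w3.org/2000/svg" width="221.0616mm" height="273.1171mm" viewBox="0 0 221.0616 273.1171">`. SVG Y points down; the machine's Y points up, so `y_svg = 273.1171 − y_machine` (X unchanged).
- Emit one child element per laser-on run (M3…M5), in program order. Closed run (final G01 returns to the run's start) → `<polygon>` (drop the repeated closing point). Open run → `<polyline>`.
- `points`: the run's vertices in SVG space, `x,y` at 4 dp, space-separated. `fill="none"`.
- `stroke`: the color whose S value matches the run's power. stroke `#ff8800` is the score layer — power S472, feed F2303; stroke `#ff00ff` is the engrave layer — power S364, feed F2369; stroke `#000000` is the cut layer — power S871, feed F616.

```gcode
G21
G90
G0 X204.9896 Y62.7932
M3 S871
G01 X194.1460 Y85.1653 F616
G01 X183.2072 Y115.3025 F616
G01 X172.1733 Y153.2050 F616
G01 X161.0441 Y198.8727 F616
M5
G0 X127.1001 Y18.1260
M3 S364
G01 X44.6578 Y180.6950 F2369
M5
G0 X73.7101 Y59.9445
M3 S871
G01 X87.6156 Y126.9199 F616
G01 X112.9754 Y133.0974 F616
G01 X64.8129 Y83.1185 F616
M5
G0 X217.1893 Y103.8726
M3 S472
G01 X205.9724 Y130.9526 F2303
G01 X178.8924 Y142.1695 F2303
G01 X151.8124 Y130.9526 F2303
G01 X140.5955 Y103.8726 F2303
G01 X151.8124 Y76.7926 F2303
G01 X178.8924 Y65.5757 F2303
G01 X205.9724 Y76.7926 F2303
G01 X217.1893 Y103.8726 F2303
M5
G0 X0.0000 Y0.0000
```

<svg xmlns="http://www.w3.org/2000/svg" width="221.0616mm" height="273.1171mm" viewBox="0 0 221.0616 273.1171">
  <polyline points="204.9896,210.3239 194.1460,187.9518 183.2072,157.8146 172.1733,119.9121 161.0441,74.2444" fill="none" stroke="#000000"/>
  <polyline points="127.1001,254.9911 44.6578,92.4221" fill="none" stroke="#ff00ff"/>
  <polyline points="73.7101,213.1726 87.6156,146.1972 112.9754,140.0197 64.8129,189.9986" fill="none" stroke="#000000"/>
  <polygon points="217.1893,169.2445 205.9724,142.1645 178.8924,130.9476 151.8124,142.1645 140.5955,169.2445 151.8124,196.3245 178.8924,207.5414 205.9724,196.3245" fill="none" stroke="#ff8800"/>
</svg>

Machine Y-up, SVG Y-down with viewBox height 273.1171, so y_svg = 273.1171 − y_machine; X carries over.

Run 1: the run's S871 means `#000000` (cut). The run is open, so emit a `<polyline>` with points (Y-flipped): 204.9896,210.3239 194.1460,187.9518 183.2072,157.8146 172.1733,119.9121 161.0441,74.2444.

Run 2: the run's S364 means `#ff00ff` (engrave). The run is open, so emit a `<polyline>` with points (Y-flipped): 127.1001,254.9911 44.6578,92.4221.

Run 3: power S871 maps to stroke `#000000` (cut). The run is open, so emit a `<polyline>` with points (Y-flipped): 73.7101,213.1726 87.6156,146.1972 112.9754,140.0197 64.8129,189.9986.

Run 4: S472 ⇒ score layer `#ff8800`. The run returns to its start, so emit a `<polygon>` with points (Y-flipped): 217.1893,169.2445 205.9724,142.1645 178.8924,130.9476 151.8124,142.1645 140.5955,169.2445 151.8124,196.3245 178.8924,207.5414 205.9724,196.3245.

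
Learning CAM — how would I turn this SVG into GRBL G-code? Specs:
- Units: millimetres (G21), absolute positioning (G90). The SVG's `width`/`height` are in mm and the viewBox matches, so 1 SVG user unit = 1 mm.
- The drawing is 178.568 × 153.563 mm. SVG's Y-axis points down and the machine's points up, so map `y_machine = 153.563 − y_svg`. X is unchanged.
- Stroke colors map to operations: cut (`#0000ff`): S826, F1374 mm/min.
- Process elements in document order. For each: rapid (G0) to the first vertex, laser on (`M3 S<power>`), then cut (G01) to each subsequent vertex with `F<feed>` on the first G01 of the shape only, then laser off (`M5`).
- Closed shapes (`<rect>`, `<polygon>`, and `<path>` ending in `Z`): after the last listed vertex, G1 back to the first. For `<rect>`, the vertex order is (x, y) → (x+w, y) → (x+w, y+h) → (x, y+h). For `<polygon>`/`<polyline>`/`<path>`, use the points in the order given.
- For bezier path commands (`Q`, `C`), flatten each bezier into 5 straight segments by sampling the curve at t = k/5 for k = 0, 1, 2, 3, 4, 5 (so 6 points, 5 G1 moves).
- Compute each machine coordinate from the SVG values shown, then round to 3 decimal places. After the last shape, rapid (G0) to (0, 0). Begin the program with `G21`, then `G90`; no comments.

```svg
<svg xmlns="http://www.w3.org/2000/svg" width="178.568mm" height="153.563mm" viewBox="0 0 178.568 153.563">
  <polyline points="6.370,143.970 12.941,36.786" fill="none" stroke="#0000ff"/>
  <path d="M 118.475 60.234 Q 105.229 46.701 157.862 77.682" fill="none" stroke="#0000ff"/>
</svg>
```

viewBox `0 0 178.568 153.563` with mm width/height → 1 unit = 1 mm. Flip: y_m = 153.563 − y_svg.

**Shape 1** — `<polyline>` line segment, stroke `#0000ff` → cut (S826, F1374). Machine vertices: (6.370,9.593) → (12.941,116.777). Open path.

**Shape 2** — `<path>` quadratic bezier, stroke `#0000ff` → cut (S826, F1374). Control points (SVG): P0=(118.475,60.234), P1=(105.229,46.701), P2=(157.862,77.682); sampled at t=k/5. Machine vertices: (118.475,93.329) → (115.812,96.962) → (118.419,97.033) → (126.296,93.544) → (139.444,86.493) → (157.862,75.881). Open path.

G21
G90
G0 X6.370 Y9.593
M3 S826
G01 X12.941 Y116.777 F1374
M5
G0 X118.475 Y93.329
M3 S826
G01 X115.812 Y96.962 F1374
G01 X118.419 Y97.033
G01 X126.296 Y93.544
G01 X139.444 Y86.493
G01 X157.862 Y75.881
M5
G0 X0.000 Y0.000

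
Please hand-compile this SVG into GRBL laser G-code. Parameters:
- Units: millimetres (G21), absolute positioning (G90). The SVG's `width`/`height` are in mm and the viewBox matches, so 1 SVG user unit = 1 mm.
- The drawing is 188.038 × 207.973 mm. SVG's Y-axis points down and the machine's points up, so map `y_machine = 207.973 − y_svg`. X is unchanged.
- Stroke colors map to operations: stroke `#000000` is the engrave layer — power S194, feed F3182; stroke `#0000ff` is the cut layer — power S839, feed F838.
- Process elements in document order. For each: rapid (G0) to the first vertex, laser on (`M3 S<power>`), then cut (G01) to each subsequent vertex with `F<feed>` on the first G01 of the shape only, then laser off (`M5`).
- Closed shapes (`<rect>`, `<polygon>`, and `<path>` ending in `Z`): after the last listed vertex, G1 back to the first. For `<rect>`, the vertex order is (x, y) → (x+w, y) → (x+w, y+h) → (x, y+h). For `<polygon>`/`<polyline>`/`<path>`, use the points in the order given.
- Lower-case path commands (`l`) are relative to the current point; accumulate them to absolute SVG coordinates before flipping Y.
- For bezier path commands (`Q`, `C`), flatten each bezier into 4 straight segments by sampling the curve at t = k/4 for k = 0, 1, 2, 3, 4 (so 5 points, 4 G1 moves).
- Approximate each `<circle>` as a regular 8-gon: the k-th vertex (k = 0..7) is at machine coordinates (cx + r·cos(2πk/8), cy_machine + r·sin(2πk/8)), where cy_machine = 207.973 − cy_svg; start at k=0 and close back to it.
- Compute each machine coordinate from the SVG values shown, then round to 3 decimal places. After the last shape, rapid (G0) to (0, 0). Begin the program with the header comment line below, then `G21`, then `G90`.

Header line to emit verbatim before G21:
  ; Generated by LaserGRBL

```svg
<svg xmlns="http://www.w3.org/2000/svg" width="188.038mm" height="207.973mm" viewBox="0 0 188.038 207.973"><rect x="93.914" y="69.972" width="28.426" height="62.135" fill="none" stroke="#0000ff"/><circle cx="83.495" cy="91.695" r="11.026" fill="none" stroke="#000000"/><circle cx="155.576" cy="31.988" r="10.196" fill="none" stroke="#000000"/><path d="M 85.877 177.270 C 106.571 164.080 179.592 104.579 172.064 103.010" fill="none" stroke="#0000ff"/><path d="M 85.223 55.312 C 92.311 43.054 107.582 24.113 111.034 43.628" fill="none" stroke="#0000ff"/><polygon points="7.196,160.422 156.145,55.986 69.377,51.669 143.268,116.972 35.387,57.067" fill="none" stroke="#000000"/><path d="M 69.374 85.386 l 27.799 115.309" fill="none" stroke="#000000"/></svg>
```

Since the viewBox matches the mm dimensions, user units are millimetres directly. The only transform is the Y-flip y_m = 207.973 − y_svg.

Shape 1 is a rectangle drawn with `<rect>`. Its stroke #0000ff means cut at S839, F838. After flipping Y the toolpath is (93.914,138.001) → (122.340,138.001) → (122.340,75.866) → (93.914,75.866) → (93.914,138.001), returning to the start.

Shape 2 is a circle drawn with `<circle>`. Its stroke #000000 means engrave at S194, F3182. After flipping Y the toolpath is (94.521,116.278) → (91.292,124.075) → (83.495,127.304) → (75.698,124.075) → (72.469,116.278) → (75.698,108.481) → (83.495,105.252) → (91.292,108.481) → (94.521,116.278), returning to the start.

Shape 3 is a circle drawn with `<circle>`. Its stroke #000000 means engrave at S194, F3182. After flipping Y the toolpath is (165.772,175.985) → (162.786,183.195) → (155.576,186.181) → (148.366,183.195) → (145.380,175.985) → (148.366,168.775) → (155.576,165.789) → (162.786,168.775) → (165.772,175.985), returning to the start.

Shape 4 is a cubic bezier drawn with `<path>`. Its stroke #0000ff means cut at S839, F838. After flipping Y the toolpath is (85.877,30.703) → (109.133,47.650) → (139.554,72.191) → (164.683,94.553) → (172.064,104.963).

Shape 5 is a cubic bezier drawn with `<path>`. Its stroke #0000ff means cut at S839, F838. After flipping Y the toolpath is (85.223,152.661) → (91.761,162.402) → (99.492,170.418) → (106.541,172.476) → (111.034,164.345).

Shape 6 is a closed polygon drawn with `<polygon>`. Its stroke #000000 means engrave at S194, F3182. After flipping Y the toolpath is (7.196,47.551) → (156.145,151.987) → (69.377,156.304) → (143.268,91.001) → (35.387,150.906) → (7.196,47.551), returning to the start.

Shape 7 is a line segment drawn with `<path>`. Its stroke #000000 means engrave at S194, F3182. After flipping Y the toolpath is (69.374,122.587) → (97.173,7.278).

; Generated by LaserGRBL
G21
G90
G0 X93.914 Y138.001
M3 S839
G01 X122.340 Y138.001 F838
G01 X122.340 Y75.866
G01 X93.914 Y75.866
G01 X93.914 Y138.001
M5
G0 X94.521 Y116.278
M3 S194
G01 X91.292 Y124.075 F3182
G01 X83.495 Y127.304
G01 X75.698 Y124.075
G01 X72.469 Y116.278
G01 X75.698 Y108.481
G01 X83.495 Y105.252
G01 X91.292 Y108.481
G01 X94.521 Y116.278
M5
G0 X165.772 Y175.985
M3 S194
G01 X162.786 Y183.195 F3182
G01 X155.576 Y186.181
G01 X148.366 Y183.195
G01 X145.380 Y175.985
G01 X148.366 Y168.775
G01 X155.576 Y165.789
G01 X162.786 Y168.775
G01 X165.772 Y175.985
M5
G0 X85.877 Y30.703
M3 S839
G01 X109.133 Y47.650 F838
G01 X139.554 Y72.191
G01 X164.683 Y94.553
G01 X172.064 Y104.963
M5
G0 X85.223 Y152.661
M3 S839
G01 X91.761 Y162.402 F838
G01 X99.492 Y170.418
G01 X106.541 Y172.476
G01 X111.034 Y164.345
M5
G0 X7.196 Y47.551
M3 S194
G01 X156.145 Y151.987 F3182
G01 X69.377 Y156.304
G01 X143.268 Y91.001
G01 X35.387 Y150.906
G01 X7.196 Y47.551
M5
G0 X69.374 Y122.587
M3 S194
G01 X97.173 Y7.278 F3182
M5
G0 X0.000 Y0.000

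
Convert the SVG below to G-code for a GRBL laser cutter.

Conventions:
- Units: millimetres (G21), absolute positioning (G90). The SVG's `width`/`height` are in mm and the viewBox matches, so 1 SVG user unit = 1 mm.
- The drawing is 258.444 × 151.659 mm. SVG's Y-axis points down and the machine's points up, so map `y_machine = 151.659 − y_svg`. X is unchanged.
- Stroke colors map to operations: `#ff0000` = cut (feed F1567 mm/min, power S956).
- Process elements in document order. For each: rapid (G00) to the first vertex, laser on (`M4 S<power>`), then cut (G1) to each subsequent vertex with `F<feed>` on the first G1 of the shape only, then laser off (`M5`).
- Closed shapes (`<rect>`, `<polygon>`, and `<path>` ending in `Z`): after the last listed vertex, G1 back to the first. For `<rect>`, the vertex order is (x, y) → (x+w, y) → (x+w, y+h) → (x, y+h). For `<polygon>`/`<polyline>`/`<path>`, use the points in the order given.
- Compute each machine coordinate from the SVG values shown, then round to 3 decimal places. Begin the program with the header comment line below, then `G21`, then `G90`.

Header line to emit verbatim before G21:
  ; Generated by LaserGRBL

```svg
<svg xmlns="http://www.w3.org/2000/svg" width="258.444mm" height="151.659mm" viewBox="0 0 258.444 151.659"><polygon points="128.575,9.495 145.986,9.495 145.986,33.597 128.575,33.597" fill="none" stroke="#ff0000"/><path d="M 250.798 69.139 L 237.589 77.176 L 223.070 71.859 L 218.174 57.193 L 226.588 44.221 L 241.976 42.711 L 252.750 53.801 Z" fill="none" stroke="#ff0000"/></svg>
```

; Generated by LaserGRBL
G21
G90
G00 X128.575 Y142.164
M4 S956
G1 X145.986 Y142.164 F1567
G1 X145.986 Y118.062
G1 X128.575 Y118.062
G1 X128.575 Y142.164
M5
G00 X250.798 Y82.520
M4 S956
G1 X237.589 Y74.483 F1567
G1 X223.070 Y79.800
G1 X218.174 Y94.466
G1 X226.588 Y107.438
G1 X241.976 Y108.948
G1 X252.750 Y97.858
G1 X250.798 Y82.520
M5

1 u = 1 mm; y_m = 151.659 − y.

[1] `<polygon>` rectangle, #ff0000→cut S956 F1567: (128.575,142.164) → (145.986,142.164) → (145.986,118.062) → (128.575,118.062) → (128.575,142.164) (closed)

[2] `<path>` regular polygon, #ff0000→cut S956 F1567: (250.798,82.520) → (237.589,74.483) → (223.070,79.800) → (218.174,94.466) → (226.588,107.438) → (241.976,108.948) → (252.750,97.858) → (250.798,82.520) (closed)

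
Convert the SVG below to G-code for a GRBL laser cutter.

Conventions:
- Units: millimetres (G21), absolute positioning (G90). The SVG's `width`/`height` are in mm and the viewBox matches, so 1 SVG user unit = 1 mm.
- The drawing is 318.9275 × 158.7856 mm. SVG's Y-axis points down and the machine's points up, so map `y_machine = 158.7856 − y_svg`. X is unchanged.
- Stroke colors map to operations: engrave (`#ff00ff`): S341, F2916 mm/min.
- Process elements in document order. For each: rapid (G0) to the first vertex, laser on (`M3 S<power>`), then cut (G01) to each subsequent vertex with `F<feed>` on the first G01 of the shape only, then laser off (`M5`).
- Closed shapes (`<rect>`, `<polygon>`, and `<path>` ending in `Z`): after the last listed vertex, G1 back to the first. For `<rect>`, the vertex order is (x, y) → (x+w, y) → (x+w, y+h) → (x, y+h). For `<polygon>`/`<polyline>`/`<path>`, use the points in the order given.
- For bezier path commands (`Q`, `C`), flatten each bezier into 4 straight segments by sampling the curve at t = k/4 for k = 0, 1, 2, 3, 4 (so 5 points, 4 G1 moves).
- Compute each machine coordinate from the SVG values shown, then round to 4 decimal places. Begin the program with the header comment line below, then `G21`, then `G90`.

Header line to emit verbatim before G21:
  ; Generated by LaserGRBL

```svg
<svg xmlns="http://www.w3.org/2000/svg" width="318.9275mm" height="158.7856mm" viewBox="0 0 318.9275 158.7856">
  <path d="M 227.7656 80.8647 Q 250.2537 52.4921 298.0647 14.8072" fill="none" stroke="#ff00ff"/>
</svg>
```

1 u = 1 mm; y_m = 158.7856 − y.

[1] `<path>` quadratic bezier, #ff00ff→engrave S341 F2916: (227.7656,77.9209) → (240.5923,92.6892) → (256.5844,108.6216) → (275.7419,125.7180) → (298.0647,143.9784)

; Generated by LaserGRBL
G21
G90
G0 X227.7656 Y77.9209
M3 S341
G01 X240.5923 Y92.6892 F2916
G01 X256.5844 Y108.6216
G01 X275.7419 Y125.7180
G01 X298.0647 Y143.9784
M5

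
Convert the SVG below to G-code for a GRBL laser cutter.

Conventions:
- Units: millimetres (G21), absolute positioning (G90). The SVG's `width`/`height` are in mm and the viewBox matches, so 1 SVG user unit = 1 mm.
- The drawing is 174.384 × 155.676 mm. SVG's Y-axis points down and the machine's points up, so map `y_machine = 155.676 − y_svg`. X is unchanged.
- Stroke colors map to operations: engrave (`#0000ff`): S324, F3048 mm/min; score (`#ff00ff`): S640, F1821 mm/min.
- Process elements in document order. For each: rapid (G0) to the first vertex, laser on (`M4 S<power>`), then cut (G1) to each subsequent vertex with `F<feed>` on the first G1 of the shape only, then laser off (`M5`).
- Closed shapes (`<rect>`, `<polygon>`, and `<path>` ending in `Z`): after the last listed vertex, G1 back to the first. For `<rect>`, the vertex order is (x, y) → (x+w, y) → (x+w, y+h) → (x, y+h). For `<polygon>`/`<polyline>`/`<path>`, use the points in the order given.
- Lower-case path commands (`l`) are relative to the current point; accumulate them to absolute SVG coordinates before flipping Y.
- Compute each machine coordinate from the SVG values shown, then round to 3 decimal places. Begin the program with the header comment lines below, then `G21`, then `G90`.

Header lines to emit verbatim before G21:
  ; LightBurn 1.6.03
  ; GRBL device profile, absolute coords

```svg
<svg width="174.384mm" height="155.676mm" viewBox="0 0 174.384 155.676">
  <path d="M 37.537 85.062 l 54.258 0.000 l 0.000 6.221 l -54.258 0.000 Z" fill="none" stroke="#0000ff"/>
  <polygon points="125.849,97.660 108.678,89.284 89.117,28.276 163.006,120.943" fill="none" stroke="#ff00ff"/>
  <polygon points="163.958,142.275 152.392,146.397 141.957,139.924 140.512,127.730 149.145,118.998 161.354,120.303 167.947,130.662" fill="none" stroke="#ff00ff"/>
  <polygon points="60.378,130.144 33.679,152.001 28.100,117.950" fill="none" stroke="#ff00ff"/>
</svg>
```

1 u = 1 mm; y_m = 155.676 − y.

[1] `<path>` rectangle, #0000ff→engrave S324 F3048: (37.537,70.614) → (91.795,70.614) → (91.795,64.393) → (37.537,64.393) → (37.537,70.614) (closed)

[2] `<polygon>` closed polygon, #ff00ff→score S640 F1821: (125.849,58.016) → (108.678,66.392) → (89.117,127.400) → (163.006,34.733) → (125.849,58.016) (closed)

[3] `<polygon>` regular polygon, #ff00ff→score S640 F1821: (163.958,13.401) → (152.392,9.279) → (141.957,15.752) → (140.512,27.946) → (149.145,36.678) → (161.354,35.373) → (167.947,25.014) → (163.958,13.401) (closed)

[4] `<polygon>` regular polygon, #ff00ff→score S640 F1821: (60.378,25.532) → (33.679,3.675) → (28.100,37.726) → (60.378,25.532) (closed)

; LightBurn 1.6.03
; GRBL device profile, absolute coords
G21
G90
G0 X37.537 Y70.614
M4 S324
G1 X91.795 Y70.614 F3048
G1 X91.795 Y64.393
G1 X37.537 Y64.393
G1 X37.537 Y70.614
M5
G0 X125.849 Y58.016
M4 S640
G1 X108.678 Y66.392 F1821
G1 X89.117 Y127.400
G1 X163.006 Y34.733
G1 X125.849 Y58.016
M5
G0 X163.958 Y13.401
M4 S640
G1 X152.392 Y9.279 F1821
G1 X141.957 Y15.752
G1 X140.512 Y27.946
G1 X149.145 Y36.678
G1 X161.354 Y35.373
G1 X167.947 Y25.014
G1 X163.958 Y13.401
M5
G0 X60.378 Y25.532
M4 S640
G1 X33.679 Y3.675 F1821
G1 X28.100 Y37.726
G1 X60.378 Y25.532
M5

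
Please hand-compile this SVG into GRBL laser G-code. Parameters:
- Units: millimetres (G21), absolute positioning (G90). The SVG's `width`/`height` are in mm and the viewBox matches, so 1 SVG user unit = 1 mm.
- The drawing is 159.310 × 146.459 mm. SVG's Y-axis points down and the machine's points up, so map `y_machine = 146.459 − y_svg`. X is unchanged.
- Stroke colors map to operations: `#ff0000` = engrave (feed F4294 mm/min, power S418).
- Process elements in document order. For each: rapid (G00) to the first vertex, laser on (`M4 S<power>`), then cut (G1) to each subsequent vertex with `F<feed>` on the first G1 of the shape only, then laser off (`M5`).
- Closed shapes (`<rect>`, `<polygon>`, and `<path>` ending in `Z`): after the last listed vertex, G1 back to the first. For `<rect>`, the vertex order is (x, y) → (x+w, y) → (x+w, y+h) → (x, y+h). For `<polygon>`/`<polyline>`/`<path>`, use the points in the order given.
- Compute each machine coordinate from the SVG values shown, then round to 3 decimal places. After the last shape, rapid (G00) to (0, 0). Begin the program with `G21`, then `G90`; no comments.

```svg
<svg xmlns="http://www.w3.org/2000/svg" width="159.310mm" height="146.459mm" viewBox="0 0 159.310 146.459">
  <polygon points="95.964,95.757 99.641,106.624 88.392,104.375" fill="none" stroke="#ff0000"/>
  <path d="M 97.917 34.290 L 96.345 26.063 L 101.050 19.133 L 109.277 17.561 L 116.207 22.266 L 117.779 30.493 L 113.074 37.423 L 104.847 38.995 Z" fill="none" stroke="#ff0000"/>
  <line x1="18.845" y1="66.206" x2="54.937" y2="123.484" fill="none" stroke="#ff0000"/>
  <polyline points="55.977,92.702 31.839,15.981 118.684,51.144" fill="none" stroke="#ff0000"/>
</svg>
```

Since the viewBox matches the mm dimensions, user units are millimetres directly. The only transform is the Y-flip y_m = 146.459 − y_svg.

Shape 1 is a regular polygon drawn with `<polygon>`. Its stroke #ff0000 means engrave at S418, F4294. After flipping Y the toolpath is (95.964,50.702) → (99.641,39.835) → (88.392,42.084) → (95.964,50.702), returning to the start.

Shape 2 is a regular polygon drawn with `<path>`. Its stroke #ff0000 means engrave at S418, F4294. After flipping Y the toolpath is (97.917,112.169) → (96.345,120.396) → (101.050,127.326) → (109.277,128.898) → (116.207,124.193) → (117.779,115.966) → (113.074,109.036) → (104.847,107.464) → (97.917,112.169), returning to the start.

Shape 3 is a line segment drawn with `<line>`. Its stroke #ff0000 means engrave at S418, F4294. After flipping Y the toolpath is (18.845,80.253) → (54.937,22.975).

Shape 4 is a open polyline drawn with `<polyline>`. Its stroke #ff0000 means engrave at S418, F4294. After flipping Y the toolpath is (55.977,53.757) → (31.839,130.478) → (118.684,95.315).

G21
G90
G00 X95.964 Y50.702
M4 S418
G1 X99.641 Y39.835 F4294
G1 X88.392 Y42.084
G1 X95.964 Y50.702
M5
G00 X97.917 Y112.169
M4 S418
G1 X96.345 Y120.396 F4294
G1 X101.050 Y127.326
G1 X109.277 Y128.898
G1 X116.207 Y124.193
G1 X117.779 Y115.966
G1 X113.074 Y109.036
G1 X104.847 Y107.464
G1 X97.917 Y112.169
M5
G00 X18.845 Y80.253
M4 S418
G1 X54.937 Y22.975 F4294
M5
G00 X55.977 Y53.757
M4 S418
G1 X31.839 Y130.478 F4294
G1 X118.684 Y95.315
M5
G00 X0.000 Y0.000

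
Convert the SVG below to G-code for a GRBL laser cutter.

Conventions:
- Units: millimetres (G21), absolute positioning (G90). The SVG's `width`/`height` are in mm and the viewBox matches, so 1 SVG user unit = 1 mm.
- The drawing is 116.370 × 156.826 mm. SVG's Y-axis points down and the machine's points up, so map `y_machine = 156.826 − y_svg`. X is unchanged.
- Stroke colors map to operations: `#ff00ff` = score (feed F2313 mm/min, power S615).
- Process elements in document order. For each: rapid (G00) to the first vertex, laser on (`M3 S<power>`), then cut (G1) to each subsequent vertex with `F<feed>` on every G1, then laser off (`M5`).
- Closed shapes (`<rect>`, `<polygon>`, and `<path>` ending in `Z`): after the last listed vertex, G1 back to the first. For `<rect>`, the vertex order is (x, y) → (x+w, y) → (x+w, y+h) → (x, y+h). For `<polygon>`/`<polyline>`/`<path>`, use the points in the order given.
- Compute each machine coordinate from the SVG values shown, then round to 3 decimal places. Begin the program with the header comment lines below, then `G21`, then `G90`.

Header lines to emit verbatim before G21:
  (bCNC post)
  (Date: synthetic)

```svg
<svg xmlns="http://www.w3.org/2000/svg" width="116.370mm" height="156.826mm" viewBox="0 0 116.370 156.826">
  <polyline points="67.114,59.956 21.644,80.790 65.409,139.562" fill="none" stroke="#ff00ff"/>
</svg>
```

1 u = 1 mm; y_m = 156.826 − y.

[1] `<polyline>` open polyline, #ff00ff→score S615 F2313: (67.114,96.870) → (21.644,76.036) → (65.409,17.264)

(bCNC post)
(Date: synthetic)
G21
G90
G00 X67.114 Y96.870
M3 S615
G1 X21.644 Y76.036 F2313
G1 X65.409 Y17.264 F2313
M5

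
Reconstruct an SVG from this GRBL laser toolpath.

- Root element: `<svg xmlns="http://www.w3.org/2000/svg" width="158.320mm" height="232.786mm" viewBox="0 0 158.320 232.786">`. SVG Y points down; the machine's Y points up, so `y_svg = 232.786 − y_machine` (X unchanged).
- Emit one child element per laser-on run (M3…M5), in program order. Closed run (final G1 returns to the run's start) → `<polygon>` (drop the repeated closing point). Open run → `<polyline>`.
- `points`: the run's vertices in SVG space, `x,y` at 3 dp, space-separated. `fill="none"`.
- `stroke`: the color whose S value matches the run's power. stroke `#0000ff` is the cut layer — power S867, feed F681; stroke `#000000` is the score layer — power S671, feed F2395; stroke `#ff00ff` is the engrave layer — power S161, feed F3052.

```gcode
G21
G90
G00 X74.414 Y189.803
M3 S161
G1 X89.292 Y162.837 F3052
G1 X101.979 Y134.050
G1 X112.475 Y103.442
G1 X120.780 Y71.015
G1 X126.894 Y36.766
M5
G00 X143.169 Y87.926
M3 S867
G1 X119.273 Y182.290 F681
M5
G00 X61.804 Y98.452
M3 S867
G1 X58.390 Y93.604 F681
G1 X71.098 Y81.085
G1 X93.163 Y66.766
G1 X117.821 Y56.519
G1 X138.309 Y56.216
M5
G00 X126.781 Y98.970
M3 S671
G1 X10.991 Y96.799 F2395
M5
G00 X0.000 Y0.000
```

<svg xmlns="http://www.w3.org/2000/svg" width="158.320mm" height="232.786mm" viewBox="0 0 158.320 232.786">
  <polyline points="74.414,42.983 89.292,69.949 101.979,98.736 112.475,129.344 120.780,161.771 126.894,196.020" fill="none" stroke="#ff00ff"/>
  <polyline points="143.169,144.860 119.273,50.496" fill="none" stroke="#0000ff"/>
  <polyline points="61.804,134.334 58.390,139.182 71.098,151.701 93.163,166.020 117.821,176.267 138.309,176.570" fill="none" stroke="#0000ff"/>
  <polyline points="126.781,133.816 10.991,135.987" fill="none" stroke="#000000"/>
</svg>

y_svg = 232.786 − y_m.

[1] S161→`#ff00ff` (engrave); open run; points: 74.414,42.983 89.292,69.949 101.979,98.736 112.475,129.344 120.780,161.771 126.894,196.020

[2] S867→`#0000ff` (cut); open run; points: 143.169,144.860 119.273,50.496

[3] S867→`#0000ff` (cut); open run; points: 61.804,134.334 58.390,139.182 71.098,151.701 93.163,166.020 117.821,176.267 138.309,176.570

[4] S671→`#000000` (score); open run; points: 126.781,133.816 10.991,135.987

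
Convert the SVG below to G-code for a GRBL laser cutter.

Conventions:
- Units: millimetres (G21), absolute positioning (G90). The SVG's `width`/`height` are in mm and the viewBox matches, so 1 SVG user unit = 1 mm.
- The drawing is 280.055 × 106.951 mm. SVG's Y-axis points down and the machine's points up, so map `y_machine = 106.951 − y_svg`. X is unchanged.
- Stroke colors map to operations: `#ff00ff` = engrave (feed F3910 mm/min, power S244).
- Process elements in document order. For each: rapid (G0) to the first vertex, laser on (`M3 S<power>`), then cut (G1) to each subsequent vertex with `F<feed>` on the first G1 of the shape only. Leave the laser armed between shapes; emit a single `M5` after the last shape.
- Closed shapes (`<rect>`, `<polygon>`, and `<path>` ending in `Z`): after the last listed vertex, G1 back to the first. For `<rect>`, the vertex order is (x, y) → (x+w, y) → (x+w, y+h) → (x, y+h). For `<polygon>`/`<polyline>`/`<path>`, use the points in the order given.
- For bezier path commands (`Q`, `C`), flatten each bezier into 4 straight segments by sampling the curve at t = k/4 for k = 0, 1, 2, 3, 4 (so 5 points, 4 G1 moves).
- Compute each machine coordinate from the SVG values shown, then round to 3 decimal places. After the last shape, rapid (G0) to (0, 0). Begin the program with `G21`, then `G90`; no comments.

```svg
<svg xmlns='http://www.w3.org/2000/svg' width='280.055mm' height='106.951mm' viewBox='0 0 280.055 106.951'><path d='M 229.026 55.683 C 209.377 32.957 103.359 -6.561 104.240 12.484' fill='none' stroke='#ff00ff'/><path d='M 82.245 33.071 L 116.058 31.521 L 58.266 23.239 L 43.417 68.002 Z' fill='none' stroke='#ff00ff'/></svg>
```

viewBox `0 0 280.055 106.951` with mm width/height → 1 unit = 1 mm. Flip: y_m = 106.951 − y_svg.

**Shape 1** — `<path>` cubic bezier, stroke `#ff00ff` → engrave (S244, F3910). Control points (SVG): P0=(229.026,55.683), P1=(209.377,32.957), P2=(103.359,-6.561), P3=(104.240,12.484); sampled at t=k/4. Machine vertices: (229.026,51.268) → (201.115,70.284) → (158.934,88.532) → (120.603,98.948) → (104.240,94.467). Open path.

**Shape 2** — `<path>` closed polygon, stroke `#ff00ff` → engrave (S244, F3910). Machine vertices: (82.245,73.880) → (116.058,75.430) → (58.266,83.712) → (43.417,38.949) → (82.245,73.880). Closed: final G1 returns to the first vertex.

G21
G90
G0 X229.026 Y51.268
M3 S244
G1 X201.115 Y70.284 F3910
G1 X158.934 Y88.532
G1 X120.603 Y98.948
G1 X104.240 Y94.467
G0 X82.245 Y73.880
M3 S244
G1 X116.058 Y75.430 F3910
G1 X58.266 Y83.712
G1 X43.417 Y38.949
G1 X82.245 Y73.880
M5
G0 X0.000 Y0.000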